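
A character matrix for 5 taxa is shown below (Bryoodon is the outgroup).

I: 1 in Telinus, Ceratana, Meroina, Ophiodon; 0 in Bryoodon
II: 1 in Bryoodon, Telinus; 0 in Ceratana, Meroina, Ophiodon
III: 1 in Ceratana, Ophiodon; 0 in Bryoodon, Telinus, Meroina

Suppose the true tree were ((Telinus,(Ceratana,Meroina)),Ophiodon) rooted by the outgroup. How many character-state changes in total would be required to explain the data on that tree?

Map each character onto ((Telinus,(Ceratana,Meroina)),Ophiodon) (rooted by Bryoodon) and count the minimum state changes it requires (Fitch parsimony):
I: 1; II: 2; III: 2.
Total tree length = 5.

5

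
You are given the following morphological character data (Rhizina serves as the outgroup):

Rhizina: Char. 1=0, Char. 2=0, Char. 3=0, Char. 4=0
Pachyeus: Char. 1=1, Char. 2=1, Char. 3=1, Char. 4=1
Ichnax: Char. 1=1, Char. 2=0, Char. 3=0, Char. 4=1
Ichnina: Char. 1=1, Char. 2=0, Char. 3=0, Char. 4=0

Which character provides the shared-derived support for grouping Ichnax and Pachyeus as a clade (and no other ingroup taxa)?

Char. 4

The outgroup has state '0' for every character, so '1' is the derived state throughout.
Char. 1 (derived state '1') is shared by all ingroup taxa — unites the whole ingroup.
Char. 2: derived state '1' in Pachyeus only — an autapomorphy, so it tells us nothing about relationships among taxa.
Char. 3: derived state '1' in Pachyeus only — an autapomorphy, so it tells us nothing about relationships among taxa.
Char. 4: derived state '1' in Ichnax and Pachyeus only — synapomorphy for {Ichnax, Pachyeus}.
Most parsimonious ingroup topology: ((Pachyeus,Ichnax),Ichnina).
The clade {Ichnax, Pachyeus} is supported by Char. 4: its derived state '1' occurs in exactly those taxa and in no other taxon (including the outgroup).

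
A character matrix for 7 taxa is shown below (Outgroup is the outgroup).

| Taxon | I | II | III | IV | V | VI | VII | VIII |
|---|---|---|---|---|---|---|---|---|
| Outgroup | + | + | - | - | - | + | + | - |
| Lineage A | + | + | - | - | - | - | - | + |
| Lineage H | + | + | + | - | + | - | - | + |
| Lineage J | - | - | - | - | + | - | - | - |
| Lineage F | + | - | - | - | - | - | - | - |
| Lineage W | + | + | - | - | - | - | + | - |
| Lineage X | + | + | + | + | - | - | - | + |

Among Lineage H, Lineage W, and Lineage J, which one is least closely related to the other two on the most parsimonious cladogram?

Character polarity is set by the outgroup: the derived state is whichever differs from the outgroup's state, so for I, II, VI, VII the derived state is '-', and for the remaining characters it is '+'.
I (derived state '-') is unique to Lineage J (autapomorphy; uninformative for grouping).
Only Lineage F and Lineage J show the derived state '-' for II, supporting them as a clade.
Only Lineage H and Lineage X show the derived state '+' for III, supporting them as a clade.
IV: derived state '+' in Lineage X only — an autapomorphy, so it tells us nothing about relationships among taxa.
V (state '+') occurs in Lineage H and Lineage J but conflicts with the nesting implied by the other characters — most parsimoniously interpreted as homoplasy.
All ingroup taxa share the derived state '-' for VI; it defines the ingroup but does not resolve relationships within it.
VII: derived state '-' in Lineage A, Lineage F, Lineage H, Lineage J, and Lineage X only — synapomorphy for {Lineage A, Lineage F, Lineage H, Lineage J, Lineage X}.
Only Lineage A, Lineage H, and Lineage X show the derived state '+' for VIII, supporting them as a clade.
Most parsimonious ingroup topology: (((Lineage A,(Lineage H,Lineage X)),(Lineage J,Lineage F)),Lineage W).
Lineage J and Lineage H share a more recent common ancestor with each other than either does with Lineage W, so Lineage W is the least closely related of the three.

Lineage W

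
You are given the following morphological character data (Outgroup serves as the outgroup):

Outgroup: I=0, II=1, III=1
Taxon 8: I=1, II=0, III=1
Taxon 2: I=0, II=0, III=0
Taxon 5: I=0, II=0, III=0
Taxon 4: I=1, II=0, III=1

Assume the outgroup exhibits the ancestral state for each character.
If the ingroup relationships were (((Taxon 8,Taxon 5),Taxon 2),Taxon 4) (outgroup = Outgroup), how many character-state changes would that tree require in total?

Map each character onto (((Taxon 8,Taxon 5),Taxon 2),Taxon 4) (rooted by Outgroup) and count the minimum state changes it requires (Fitch parsimony):
I: 2; II: 1; III: 2.
Total tree length = 5.

5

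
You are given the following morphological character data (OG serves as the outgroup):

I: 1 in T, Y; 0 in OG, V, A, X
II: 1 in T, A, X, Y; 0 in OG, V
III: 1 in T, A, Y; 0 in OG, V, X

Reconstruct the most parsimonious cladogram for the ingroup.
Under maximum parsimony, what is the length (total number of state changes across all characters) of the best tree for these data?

The outgroup has state '0' for every character, so '1' is the derived state throughout.
Only T and Y show the derived state '1' for I, supporting them as a clade.
Only A, T, X, and Y show the derived state '1' for II, supporting them as a clade.
III (derived state '1') is shared by A, T, and Y — a synapomorphy uniting that clade.
Most parsimonious ingroup topology: (V,(((T,Y),A),X)).
Changes per character on this tree: I: 1; II: 1; III: 1.
Total = 3.

3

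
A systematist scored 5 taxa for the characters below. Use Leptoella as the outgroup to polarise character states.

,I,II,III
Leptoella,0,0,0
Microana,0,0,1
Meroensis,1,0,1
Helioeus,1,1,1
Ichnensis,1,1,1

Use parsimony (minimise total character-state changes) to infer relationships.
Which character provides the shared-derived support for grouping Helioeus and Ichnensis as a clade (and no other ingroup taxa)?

II

The outgroup has state '0' for every character, so '1' is the derived state throughout.
Only Helioeus, Ichnensis, and Meroensis show the derived state '1' for I, supporting them as a clade.
II: derived state '1' in Helioeus and Ichnensis only — synapomorphy for {Helioeus, Ichnensis}.
III (derived state '1') is shared by all ingroup taxa — unites the whole ingroup.
Most parsimonious ingroup topology: (Microana,(Meroensis,(Helioeus,Ichnensis))).
The clade {Helioeus, Ichnensis} is supported by II: its derived state '1' occurs in exactly those taxa and in no other taxon (including the outgroup).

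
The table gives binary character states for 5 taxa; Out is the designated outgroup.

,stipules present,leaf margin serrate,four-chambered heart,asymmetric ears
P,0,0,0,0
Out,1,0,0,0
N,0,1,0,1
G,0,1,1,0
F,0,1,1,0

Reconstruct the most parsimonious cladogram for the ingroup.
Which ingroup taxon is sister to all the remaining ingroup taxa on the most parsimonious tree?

Character polarity is set by the outgroup: the derived state is whichever differs from the outgroup's state, so for stipules present the derived state is '0', and for the remaining characters it is '1'.
stipules present (derived state '0') is shared by all ingroup taxa — unites the whole ingroup.
Only F, G, and N show the derived state '1' for leaf margin serrate, supporting them as a clade.
four-chambered heart (derived state '1') is shared by F and G — a synapomorphy uniting that clade.
asymmetric ears (derived state '1') is unique to N (autapomorphy; uninformative for grouping).
Most parsimonious ingroup topology: (P,((G,F),N)).
P is sister to the clade containing all other ingroup taxa, so it is the earliest-diverging (most basal) ingroup lineage.

P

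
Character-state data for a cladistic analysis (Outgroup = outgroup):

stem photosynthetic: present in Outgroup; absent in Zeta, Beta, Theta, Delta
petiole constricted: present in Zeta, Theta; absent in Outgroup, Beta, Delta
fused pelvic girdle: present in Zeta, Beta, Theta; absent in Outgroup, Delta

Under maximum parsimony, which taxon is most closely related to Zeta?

Theta

Character polarity is set by the outgroup: the derived state is whichever differs from the outgroup's state, so for stem photosynthetic the derived state is 'absent', and for the remaining characters it is 'present'.
stem photosynthetic (derived state 'absent') is shared by all ingroup taxa — unites the whole ingroup.
petiole constricted: derived state 'present' in Theta and Zeta only — synapomorphy for {Theta, Zeta}.
Only Beta, Theta, and Zeta show the derived state 'present' for fused pelvic girdle, supporting them as a clade.
Most parsimonious ingroup topology: (((Zeta,Theta),Beta),Delta).
Zeta and Theta form a cherry on this tree, so they are sister taxa.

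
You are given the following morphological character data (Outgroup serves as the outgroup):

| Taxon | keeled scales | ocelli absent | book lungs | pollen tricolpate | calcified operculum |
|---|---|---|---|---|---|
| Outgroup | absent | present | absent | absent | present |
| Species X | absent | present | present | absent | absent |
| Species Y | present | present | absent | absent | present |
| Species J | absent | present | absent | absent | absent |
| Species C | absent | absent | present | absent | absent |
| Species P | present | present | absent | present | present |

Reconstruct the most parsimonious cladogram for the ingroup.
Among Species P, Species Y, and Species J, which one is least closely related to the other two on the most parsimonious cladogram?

Character polarity is set by the outgroup: the derived state is whichever differs from the outgroup's state, so for ocelli absent, calcified operculum the derived state is 'absent', and for the remaining characters it is 'present'.
keeled scales (derived state 'present') is shared by Species P and Species Y — a synapomorphy uniting that clade.
ocelli absent (derived state 'absent') is unique to Species C (autapomorphy; uninformative for grouping).
book lungs (derived state 'present') is shared by Species C and Species X — a synapomorphy uniting that clade.
pollen tricolpate: derived state 'present' in Species P only — an autapomorphy, so it tells us nothing about relationships among taxa.
calcified operculum: derived state 'absent' in Species C, Species J, and Species X only — synapomorphy for {Species C, Species J, Species X}.
Most parsimonious ingroup topology: (((Species X,Species C),Species J),(Species Y,Species P)).
Species Y and Species P share a more recent common ancestor with each other than either does with Species J, so Species J is the least closely related of the three.

Species J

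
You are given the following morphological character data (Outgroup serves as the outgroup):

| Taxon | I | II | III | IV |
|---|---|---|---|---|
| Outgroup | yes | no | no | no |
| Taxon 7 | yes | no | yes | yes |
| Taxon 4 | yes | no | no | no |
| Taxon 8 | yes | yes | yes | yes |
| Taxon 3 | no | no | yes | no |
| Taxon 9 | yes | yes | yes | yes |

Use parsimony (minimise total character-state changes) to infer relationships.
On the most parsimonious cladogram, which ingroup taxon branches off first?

Taxon 4

Character polarity is set by the outgroup: the derived state is whichever differs from the outgroup's state, so for I the derived state is 'no', and for the remaining characters it is 'yes'.
I: derived state 'no' in Taxon 3 only — an autapomorphy, so it tells us nothing about relationships among taxa.
II (derived state 'yes') is shared by Taxon 8 and Taxon 9 — a synapomorphy uniting that clade.
III: derived state 'yes' in Taxon 3, Taxon 7, Taxon 8, and Taxon 9 only — synapomorphy for {Taxon 3, Taxon 7, Taxon 8, Taxon 9}.
Only Taxon 7, Taxon 8, and Taxon 9 show the derived state 'yes' for IV, supporting them as a clade.
Most parsimonious ingroup topology: (((Taxon 7,(Taxon 8,Taxon 9)),Taxon 3),Taxon 4).
Taxon 4 is sister to the clade containing all other ingroup taxa, so it is the earliest-diverging (most basal) ingroup lineage.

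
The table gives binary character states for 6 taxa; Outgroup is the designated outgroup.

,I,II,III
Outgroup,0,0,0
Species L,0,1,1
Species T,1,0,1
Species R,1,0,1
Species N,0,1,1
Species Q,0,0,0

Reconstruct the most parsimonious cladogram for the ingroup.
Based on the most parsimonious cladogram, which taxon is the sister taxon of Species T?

Species R

The outgroup has state '0' for every character, so '1' is the derived state throughout.
I: derived state '1' in Species R and Species T only — synapomorphy for {Species R, Species T}.
II: derived state '1' in Species L and Species N only — synapomorphy for {Species L, Species N}.
III (derived state '1') is shared by Species L, Species N, Species R, and Species T — a synapomorphy uniting that clade.
Most parsimonious ingroup topology: (((Species L,Species N),(Species T,Species R)),Species Q).
Species T and Species R form a cherry on this tree, so they are sister taxa.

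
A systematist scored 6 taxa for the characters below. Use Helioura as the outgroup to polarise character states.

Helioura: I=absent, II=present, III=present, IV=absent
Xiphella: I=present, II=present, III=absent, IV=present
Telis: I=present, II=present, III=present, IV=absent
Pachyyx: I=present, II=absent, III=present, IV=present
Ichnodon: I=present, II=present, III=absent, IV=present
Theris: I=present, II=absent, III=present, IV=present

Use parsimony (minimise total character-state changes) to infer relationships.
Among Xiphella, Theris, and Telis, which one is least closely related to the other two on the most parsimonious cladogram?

Telis

Character polarity is set by the outgroup: the derived state is whichever differs from the outgroup's state, so for II, III the derived state is 'absent', and for the remaining characters it is 'present'.
All ingroup taxa share the derived state 'present' for I; it defines the ingroup but does not resolve relationships within it.
Only Pachyyx and Theris show the derived state 'absent' for II, supporting them as a clade.
III (derived state 'absent') is shared by Ichnodon and Xiphella — a synapomorphy uniting that clade.
Only Ichnodon, Pachyyx, Theris, and Xiphella show the derived state 'present' for IV, supporting them as a clade.
Most parsimonious ingroup topology: (((Xiphella,Ichnodon),(Pachyyx,Theris)),Telis).
Theris and Xiphella share a more recent common ancestor with each other than either does with Telis, so Telis is the least closely related of the three.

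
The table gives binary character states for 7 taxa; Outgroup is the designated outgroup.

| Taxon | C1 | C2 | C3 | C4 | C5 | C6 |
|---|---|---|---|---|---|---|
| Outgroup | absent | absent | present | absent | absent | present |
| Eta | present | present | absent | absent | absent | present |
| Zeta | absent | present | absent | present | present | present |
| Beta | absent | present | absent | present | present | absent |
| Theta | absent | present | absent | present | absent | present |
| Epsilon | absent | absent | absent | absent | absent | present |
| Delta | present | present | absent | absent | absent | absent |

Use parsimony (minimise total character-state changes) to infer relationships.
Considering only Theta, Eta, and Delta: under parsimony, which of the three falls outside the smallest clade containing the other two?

Theta

Character polarity is set by the outgroup: the derived state is whichever differs from the outgroup's state, so for C3, C6 the derived state is 'absent', and for the remaining characters it is 'present'.
C1 (derived state 'present') is shared by Delta and Eta — a synapomorphy uniting that clade.
C2 (derived state 'present') is shared by Beta, Delta, Eta, Theta, and Zeta — a synapomorphy uniting that clade.
C3 (derived state 'absent') is shared by all ingroup taxa — unites the whole ingroup.
C4 (derived state 'present') is shared by Beta, Theta, and Zeta — a synapomorphy uniting that clade.
Only Beta and Zeta show the derived state 'present' for C5, supporting them as a clade.
C6 (state 'absent') occurs in Beta and Delta but conflicts with the nesting implied by the other characters — most parsimoniously interpreted as homoplasy.
Most parsimonious ingroup topology: (((Eta,Delta),((Zeta,Beta),Theta)),Epsilon).
Delta and Eta share a more recent common ancestor with each other than either does with Theta, so Theta is the least closely related of the three.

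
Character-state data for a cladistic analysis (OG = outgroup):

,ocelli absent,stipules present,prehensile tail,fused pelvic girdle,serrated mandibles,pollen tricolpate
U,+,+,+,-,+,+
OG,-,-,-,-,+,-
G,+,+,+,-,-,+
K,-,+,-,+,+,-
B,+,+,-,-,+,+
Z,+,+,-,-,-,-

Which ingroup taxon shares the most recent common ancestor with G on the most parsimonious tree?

Character polarity is set by the outgroup: the derived state is whichever differs from the outgroup's state, so for serrated mandibles the derived state is '-', and for the remaining characters it is '+'.
ocelli absent: derived state '+' in B, G, U, and Z only — synapomorphy for {B, G, U, Z}.
stipules present (derived state '+') is shared by all ingroup taxa — unites the whole ingroup.
prehensile tail (derived state '+') is shared by G and U — a synapomorphy uniting that clade.
fused pelvic girdle (derived state '+') is unique to K (autapomorphy; uninformative for grouping).
serrated mandibles (state '-') occurs in G and Z but conflicts with the nesting implied by the other characters — most parsimoniously interpreted as homoplasy.
Only B, G, and U show the derived state '+' for pollen tricolpate, supporting them as a clade.
Most parsimonious ingroup topology: ((((U,G),B),Z),K).
G and U form a cherry on this tree, so they are sister taxa.

U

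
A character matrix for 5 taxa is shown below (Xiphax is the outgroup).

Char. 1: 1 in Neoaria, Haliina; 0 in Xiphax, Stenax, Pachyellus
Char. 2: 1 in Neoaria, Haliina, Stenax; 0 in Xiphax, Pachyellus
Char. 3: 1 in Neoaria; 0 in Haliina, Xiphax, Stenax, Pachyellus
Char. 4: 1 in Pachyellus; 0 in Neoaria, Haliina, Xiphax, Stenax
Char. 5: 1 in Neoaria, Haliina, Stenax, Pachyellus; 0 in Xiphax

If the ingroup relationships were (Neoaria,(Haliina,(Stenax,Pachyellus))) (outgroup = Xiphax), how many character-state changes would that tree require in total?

Map each character onto (Neoaria,(Haliina,(Stenax,Pachyellus))) (rooted by Xiphax) and count the minimum state changes it requires (Fitch parsimony):
Char. 1: 2; Char. 2: 2; Char. 3: 1; Char. 4: 1; Char. 5: 1.
Total tree length = 7.

7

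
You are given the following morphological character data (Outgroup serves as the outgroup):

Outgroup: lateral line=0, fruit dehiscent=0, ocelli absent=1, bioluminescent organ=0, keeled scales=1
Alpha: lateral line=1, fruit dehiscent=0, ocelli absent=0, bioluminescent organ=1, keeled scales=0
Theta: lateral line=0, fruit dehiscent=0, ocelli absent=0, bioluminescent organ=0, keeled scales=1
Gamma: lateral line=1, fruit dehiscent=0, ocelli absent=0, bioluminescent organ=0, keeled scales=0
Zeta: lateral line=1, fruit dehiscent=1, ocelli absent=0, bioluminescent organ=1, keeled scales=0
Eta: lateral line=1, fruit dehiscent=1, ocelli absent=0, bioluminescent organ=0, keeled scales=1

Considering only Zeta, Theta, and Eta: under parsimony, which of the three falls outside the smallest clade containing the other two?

Character polarity is set by the outgroup: the derived state is whichever differs from the outgroup's state, so for ocelli absent, keeled scales the derived state is '0', and for the remaining characters it is '1'.
lateral line (derived state '1') is shared by Alpha, Eta, Gamma, and Zeta — a synapomorphy uniting that clade.
fruit dehiscent groups Eta and Zeta, which is incompatible with the clades supported by the remaining characters; treating it as convergent (homoplasy) costs fewer steps than any alternative tree.
All ingroup taxa share the derived state '0' for ocelli absent; it defines the ingroup but does not resolve relationships within it.
bioluminescent organ: derived state '1' in Alpha and Zeta only — synapomorphy for {Alpha, Zeta}.
keeled scales (derived state '0') is shared by Alpha, Gamma, and Zeta — a synapomorphy uniting that clade.
Most parsimonious ingroup topology: ((Eta,((Zeta,Alpha),Gamma)),Theta).
Zeta and Eta share a more recent common ancestor with each other than either does with Theta, so Theta is the least closely related of the three.

Theta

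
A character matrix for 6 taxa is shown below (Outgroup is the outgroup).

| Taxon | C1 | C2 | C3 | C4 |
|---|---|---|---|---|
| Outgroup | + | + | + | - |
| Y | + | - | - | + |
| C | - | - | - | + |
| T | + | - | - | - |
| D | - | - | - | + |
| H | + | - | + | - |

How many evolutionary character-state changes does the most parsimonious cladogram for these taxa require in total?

4

Character polarity is set by the outgroup: the derived state is whichever differs from the outgroup's state, so for C1, C2, C3 the derived state is '-', and for the remaining characters it is '+'.
Only C and D show the derived state '-' for C1, supporting them as a clade.
C2 (derived state '-') is shared by all ingroup taxa — unites the whole ingroup.
C3: derived state '-' in C, D, T, and Y only — synapomorphy for {C, D, T, Y}.
C4 (derived state '+') is shared by C, D, and Y — a synapomorphy uniting that clade.
Most parsimonious ingroup topology: (((Y,(C,D)),T),H).
Changes per character on this tree: C1: 1; C2: 1; C3: 1; C4: 1.
Total = 4.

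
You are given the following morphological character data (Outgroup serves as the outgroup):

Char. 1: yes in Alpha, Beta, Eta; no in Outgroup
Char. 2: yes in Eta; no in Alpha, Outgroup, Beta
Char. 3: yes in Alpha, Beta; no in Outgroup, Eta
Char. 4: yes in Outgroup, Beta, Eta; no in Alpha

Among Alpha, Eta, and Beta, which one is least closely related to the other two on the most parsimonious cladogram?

Character polarity is set by the outgroup: the derived state is whichever differs from the outgroup's state, so for Char. 4 the derived state is 'no', and for the remaining characters it is 'yes'.
Char. 1 (derived state 'yes') is shared by all ingroup taxa — unites the whole ingroup.
Char. 2 (derived state 'yes') is unique to Eta (autapomorphy; uninformative for grouping).
Char. 3 (derived state 'yes') is shared by Alpha and Beta — a synapomorphy uniting that clade.
Char. 4 (derived state 'no') is unique to Alpha (autapomorphy; uninformative for grouping).
Most parsimonious ingroup topology: ((Beta,Alpha),Eta).
Alpha and Beta share a more recent common ancestor with each other than either does with Eta, so Eta is the least closely related of the three.

Eta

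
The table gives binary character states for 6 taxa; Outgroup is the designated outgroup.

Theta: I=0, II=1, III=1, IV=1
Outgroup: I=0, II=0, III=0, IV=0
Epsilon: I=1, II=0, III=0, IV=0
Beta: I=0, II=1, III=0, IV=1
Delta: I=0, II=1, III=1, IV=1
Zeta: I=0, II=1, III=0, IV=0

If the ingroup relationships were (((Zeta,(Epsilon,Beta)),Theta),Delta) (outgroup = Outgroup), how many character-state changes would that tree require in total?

8

Map each character onto (((Zeta,(Epsilon,Beta)),Theta),Delta) (rooted by Outgroup) and count the minimum state changes it requires (Fitch parsimony):
I: 1; II: 2; III: 2; IV: 3.
Total tree length = 8.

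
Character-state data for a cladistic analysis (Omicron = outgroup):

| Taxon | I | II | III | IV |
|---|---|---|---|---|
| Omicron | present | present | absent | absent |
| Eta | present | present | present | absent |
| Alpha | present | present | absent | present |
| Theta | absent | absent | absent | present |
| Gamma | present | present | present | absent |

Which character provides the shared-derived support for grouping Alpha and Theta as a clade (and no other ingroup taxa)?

IV

Character polarity is set by the outgroup: the derived state is whichever differs from the outgroup's state, so for I, II the derived state is 'absent', and for the remaining characters it is 'present'.
I: derived state 'absent' in Theta only — an autapomorphy, so it tells us nothing about relationships among taxa.
II: derived state 'absent' in Theta only — an autapomorphy, so it tells us nothing about relationships among taxa.
III (derived state 'present') is shared by Eta and Gamma — a synapomorphy uniting that clade.
IV: derived state 'present' in Alpha and Theta only — synapomorphy for {Alpha, Theta}.
Most parsimonious ingroup topology: ((Eta,Gamma),(Alpha,Theta)).
The clade {Alpha, Theta} is supported by IV: its derived state 'present' occurs in exactly those taxa and in no other taxon (including the outgroup).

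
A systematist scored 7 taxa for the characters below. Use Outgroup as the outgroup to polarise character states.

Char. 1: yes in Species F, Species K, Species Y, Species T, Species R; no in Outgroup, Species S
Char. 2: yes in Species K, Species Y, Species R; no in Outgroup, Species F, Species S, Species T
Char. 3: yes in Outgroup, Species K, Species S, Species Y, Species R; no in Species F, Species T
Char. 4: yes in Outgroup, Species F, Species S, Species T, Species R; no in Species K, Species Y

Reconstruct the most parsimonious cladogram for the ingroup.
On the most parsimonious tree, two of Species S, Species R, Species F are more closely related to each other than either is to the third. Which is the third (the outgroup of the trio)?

Character polarity is set by the outgroup: the derived state is whichever differs from the outgroup's state, so for Char. 3, Char. 4 the derived state is 'no', and for the remaining characters it is 'yes'.
Only Species F, Species K, Species R, Species T, and Species Y show the derived state 'yes' for Char. 1, supporting them as a clade.
Only Species K, Species R, and Species Y show the derived state 'yes' for Char. 2, supporting them as a clade.
Char. 3: derived state 'no' in Species F and Species T only — synapomorphy for {Species F, Species T}.
Only Species K and Species Y show the derived state 'no' for Char. 4, supporting them as a clade.
Most parsimonious ingroup topology: (((Species F,Species T),((Species K,Species Y),Species R)),Species S).
Species F and Species R share a more recent common ancestor with each other than either does with Species S, so Species S is the least closely related of the three.

Species S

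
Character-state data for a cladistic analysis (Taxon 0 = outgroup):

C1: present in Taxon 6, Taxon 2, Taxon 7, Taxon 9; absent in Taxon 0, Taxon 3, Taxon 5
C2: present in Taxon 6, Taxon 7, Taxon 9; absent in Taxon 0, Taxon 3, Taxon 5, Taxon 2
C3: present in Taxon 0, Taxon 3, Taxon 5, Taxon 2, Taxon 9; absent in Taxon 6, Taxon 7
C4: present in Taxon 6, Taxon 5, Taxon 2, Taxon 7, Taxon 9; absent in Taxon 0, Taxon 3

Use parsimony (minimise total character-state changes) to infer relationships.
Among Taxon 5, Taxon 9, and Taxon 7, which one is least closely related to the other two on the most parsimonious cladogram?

Character polarity is set by the outgroup: the derived state is whichever differs from the outgroup's state, so for C3 the derived state is 'absent', and for the remaining characters it is 'present'.
Only Taxon 2, Taxon 6, Taxon 7, and Taxon 9 show the derived state 'present' for C1, supporting them as a clade.
C2 (derived state 'present') is shared by Taxon 6, Taxon 7, and Taxon 9 — a synapomorphy uniting that clade.
C3 (derived state 'absent') is shared by Taxon 6 and Taxon 7 — a synapomorphy uniting that clade.
Only Taxon 2, Taxon 5, Taxon 6, Taxon 7, and Taxon 9 show the derived state 'present' for C4, supporting them as a clade.
Most parsimonious ingroup topology: (((((Taxon 6,Taxon 7),Taxon 9),Taxon 2),Taxon 5),Taxon 3).
Taxon 7 and Taxon 9 share a more recent common ancestor with each other than either does with Taxon 5, so Taxon 5 is the least closely related of the three.

Taxon 5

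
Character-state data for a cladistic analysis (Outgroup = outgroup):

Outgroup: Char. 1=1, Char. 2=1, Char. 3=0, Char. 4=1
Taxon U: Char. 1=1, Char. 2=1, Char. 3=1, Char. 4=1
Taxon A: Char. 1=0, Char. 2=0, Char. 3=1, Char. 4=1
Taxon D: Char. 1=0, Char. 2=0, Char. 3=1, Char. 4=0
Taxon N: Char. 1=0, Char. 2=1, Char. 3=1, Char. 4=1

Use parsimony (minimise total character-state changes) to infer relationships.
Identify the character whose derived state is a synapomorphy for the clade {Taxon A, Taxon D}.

Char. 2

Character polarity is set by the outgroup: the derived state is whichever differs from the outgroup's state, so for Char. 1, Char. 2, Char. 4 the derived state is '0', and for the remaining characters it is '1'.
Only Taxon A, Taxon D, and Taxon N show the derived state '0' for Char. 1, supporting them as a clade.
Char. 2 (derived state '0') is shared by Taxon A and Taxon D — a synapomorphy uniting that clade.
All ingroup taxa share the derived state '1' for Char. 3; it defines the ingroup but does not resolve relationships within it.
Char. 4: derived state '0' in Taxon D only — an autapomorphy, so it tells us nothing about relationships among taxa.
Most parsimonious ingroup topology: (Taxon U,((Taxon A,Taxon D),Taxon N)).
The clade {Taxon A, Taxon D} is supported by Char. 2: its derived state '0' occurs in exactly those taxa and in no other taxon (including the outgroup).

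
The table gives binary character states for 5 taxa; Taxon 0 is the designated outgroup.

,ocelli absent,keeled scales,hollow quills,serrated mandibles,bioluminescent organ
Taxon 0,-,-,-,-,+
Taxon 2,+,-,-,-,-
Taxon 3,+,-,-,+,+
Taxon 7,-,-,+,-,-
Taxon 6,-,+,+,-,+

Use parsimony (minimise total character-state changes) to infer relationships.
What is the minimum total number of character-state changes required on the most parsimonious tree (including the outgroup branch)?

Character polarity is set by the outgroup: the derived state is whichever differs from the outgroup's state, so for bioluminescent organ the derived state is '-', and for the remaining characters it is '+'.
ocelli absent: derived state '+' in Taxon 2 and Taxon 3 only — synapomorphy for {Taxon 2, Taxon 3}.
keeled scales: derived state '+' in Taxon 6 only — an autapomorphy, so it tells us nothing about relationships among taxa.
hollow quills (derived state '+') is shared by Taxon 6 and Taxon 7 — a synapomorphy uniting that clade.
serrated mandibles (derived state '+') is unique to Taxon 3 (autapomorphy; uninformative for grouping).
bioluminescent organ groups Taxon 2 and Taxon 7, which is incompatible with the clades supported by the remaining characters; treating it as convergent (homoplasy) costs fewer steps than any alternative tree.
Most parsimonious ingroup topology: ((Taxon 2,Taxon 3),(Taxon 7,Taxon 6)).
Changes per character on this tree: ocelli absent: 1; keeled scales: 1; hollow quills: 1; serrated mandibles: 1; bioluminescent organ: 2.
Total = 6.

6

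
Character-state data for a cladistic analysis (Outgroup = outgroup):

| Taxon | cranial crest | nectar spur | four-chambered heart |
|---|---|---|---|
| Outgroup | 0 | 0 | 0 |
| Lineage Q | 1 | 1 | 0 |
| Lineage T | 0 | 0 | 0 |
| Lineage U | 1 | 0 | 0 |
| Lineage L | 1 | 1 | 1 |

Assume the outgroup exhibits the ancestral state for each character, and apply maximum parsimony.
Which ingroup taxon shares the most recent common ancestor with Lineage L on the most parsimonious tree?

The outgroup has state '0' for every character, so '1' is the derived state throughout.
cranial crest (derived state '1') is shared by Lineage L, Lineage Q, and Lineage U — a synapomorphy uniting that clade.
Only Lineage L and Lineage Q show the derived state '1' for nectar spur, supporting them as a clade.
four-chambered heart (derived state '1') is unique to Lineage L (autapomorphy; uninformative for grouping).
Most parsimonious ingroup topology: (((Lineage Q,Lineage L),Lineage U),Lineage T).
Lineage L and Lineage Q form a cherry on this tree, so they are sister taxa.

Lineage Q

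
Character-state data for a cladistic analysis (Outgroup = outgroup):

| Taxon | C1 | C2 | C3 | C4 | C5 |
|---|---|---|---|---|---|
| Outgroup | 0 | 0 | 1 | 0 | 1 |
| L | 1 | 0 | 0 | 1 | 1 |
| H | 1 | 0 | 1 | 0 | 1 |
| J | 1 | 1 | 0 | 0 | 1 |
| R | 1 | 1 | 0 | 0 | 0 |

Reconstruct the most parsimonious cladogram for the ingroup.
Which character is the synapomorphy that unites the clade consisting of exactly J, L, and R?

C3

Character polarity is set by the outgroup: the derived state is whichever differs from the outgroup's state, so for C3, C5 the derived state is '0', and for the remaining characters it is '1'.
All ingroup taxa share the derived state '1' for C1; it defines the ingroup but does not resolve relationships within it.
Only J and R show the derived state '1' for C2, supporting them as a clade.
C3 (derived state '0') is shared by J, L, and R — a synapomorphy uniting that clade.
C4 (derived state '1') is unique to L (autapomorphy; uninformative for grouping).
C5 (derived state '0') is unique to R (autapomorphy; uninformative for grouping).
Most parsimonious ingroup topology: ((L,(J,R)),H).
The clade {J, L, R} is supported by C3: its derived state '0' occurs in exactly those taxa and in no other taxon (including the outgroup).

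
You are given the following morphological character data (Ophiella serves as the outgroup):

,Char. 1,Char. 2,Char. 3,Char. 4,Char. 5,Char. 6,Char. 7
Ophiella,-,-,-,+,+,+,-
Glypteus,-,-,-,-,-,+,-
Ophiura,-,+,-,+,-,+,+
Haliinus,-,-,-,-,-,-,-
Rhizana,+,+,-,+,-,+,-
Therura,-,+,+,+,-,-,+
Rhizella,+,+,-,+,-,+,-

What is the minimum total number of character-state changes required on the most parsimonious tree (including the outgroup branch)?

Character polarity is set by the outgroup: the derived state is whichever differs from the outgroup's state, so for Char. 4, Char. 5, Char. 6 the derived state is '-', and for the remaining characters it is '+'.
Char. 1 (derived state '+') is shared by Rhizana and Rhizella — a synapomorphy uniting that clade.
Char. 2: derived state '+' in Ophiura, Rhizana, Rhizella, and Therura only — synapomorphy for {Ophiura, Rhizana, Rhizella, Therura}.
Char. 3 (derived state '+') is unique to Therura (autapomorphy; uninformative for grouping).
Only Glypteus and Haliinus show the derived state '-' for Char. 4, supporting them as a clade.
Char. 5 (derived state '-') is shared by all ingroup taxa — unites the whole ingroup.
Char. 6 groups Haliinus and Therura, which is incompatible with the clades supported by the remaining characters; treating it as convergent (homoplasy) costs fewer steps than any alternative tree.
Only Ophiura and Therura show the derived state '+' for Char. 7, supporting them as a clade.
Most parsimonious ingroup topology: ((Glypteus,Haliinus),((Ophiura,Therura),(Rhizana,Rhizella))).
Changes per character on this tree: Char. 1: 1; Char. 2: 1; Char. 3: 1; Char. 4: 1; Char. 5: 1; Char. 6: 2; Char. 7: 1.
Total = 8.

8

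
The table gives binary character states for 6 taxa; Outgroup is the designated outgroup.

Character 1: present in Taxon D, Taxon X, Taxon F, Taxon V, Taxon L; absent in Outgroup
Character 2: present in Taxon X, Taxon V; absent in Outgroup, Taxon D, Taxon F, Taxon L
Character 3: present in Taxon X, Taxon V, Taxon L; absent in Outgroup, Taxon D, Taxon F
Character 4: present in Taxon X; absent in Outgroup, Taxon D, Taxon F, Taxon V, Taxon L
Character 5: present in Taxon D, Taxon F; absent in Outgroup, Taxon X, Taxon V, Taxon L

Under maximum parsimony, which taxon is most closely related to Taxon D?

The outgroup has state 'absent' for every character, so 'present' is the derived state throughout.
All ingroup taxa share the derived state 'present' for Character 1; it defines the ingroup but does not resolve relationships within it.
Only Taxon V and Taxon X show the derived state 'present' for Character 2, supporting them as a clade.
Only Taxon L, Taxon V, and Taxon X show the derived state 'present' for Character 3, supporting them as a clade.
Character 4 (derived state 'present') is unique to Taxon X (autapomorphy; uninformative for grouping).
Only Taxon D and Taxon F show the derived state 'present' for Character 5, supporting them as a clade.
Most parsimonious ingroup topology: ((Taxon D,Taxon F),((Taxon X,Taxon V),Taxon L)).
Taxon D and Taxon F form a cherry on this tree, so they are sister taxa.

Taxon F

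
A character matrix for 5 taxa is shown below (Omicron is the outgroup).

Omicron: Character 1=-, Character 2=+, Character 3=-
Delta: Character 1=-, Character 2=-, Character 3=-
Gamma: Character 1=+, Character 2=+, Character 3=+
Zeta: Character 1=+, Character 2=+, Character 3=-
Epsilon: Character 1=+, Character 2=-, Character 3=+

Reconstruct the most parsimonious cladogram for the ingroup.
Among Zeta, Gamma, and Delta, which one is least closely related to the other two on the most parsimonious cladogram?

Delta

Character polarity is set by the outgroup: the derived state is whichever differs from the outgroup's state, so for Character 2 the derived state is '-', and for the remaining characters it is '+'.
Only Epsilon, Gamma, and Zeta show the derived state '+' for Character 1, supporting them as a clade.
Character 2 (state '-') occurs in Delta and Epsilon but conflicts with the nesting implied by the other characters — most parsimoniously interpreted as homoplasy.
Character 3: derived state '+' in Epsilon and Gamma only — synapomorphy for {Epsilon, Gamma}.
Most parsimonious ingroup topology: (Delta,((Gamma,Epsilon),Zeta)).
Zeta and Gamma share a more recent common ancestor with each other than either does with Delta, so Delta is the least closely related of the three.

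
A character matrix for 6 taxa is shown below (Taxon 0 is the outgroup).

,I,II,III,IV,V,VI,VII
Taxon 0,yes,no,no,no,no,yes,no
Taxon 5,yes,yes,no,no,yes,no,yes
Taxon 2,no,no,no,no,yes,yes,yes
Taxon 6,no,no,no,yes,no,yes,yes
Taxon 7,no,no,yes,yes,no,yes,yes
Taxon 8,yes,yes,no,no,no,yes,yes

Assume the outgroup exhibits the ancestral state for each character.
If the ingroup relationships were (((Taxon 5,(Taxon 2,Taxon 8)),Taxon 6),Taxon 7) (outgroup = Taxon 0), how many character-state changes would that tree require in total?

12

Map each character onto (((Taxon 5,(Taxon 2,Taxon 8)),Taxon 6),Taxon 7) (rooted by Taxon 0) and count the minimum state changes it requires (Fitch parsimony):
I: 3; II: 2; III: 1; IV: 2; V: 2; VI: 1; VII: 1.
Total tree length = 12.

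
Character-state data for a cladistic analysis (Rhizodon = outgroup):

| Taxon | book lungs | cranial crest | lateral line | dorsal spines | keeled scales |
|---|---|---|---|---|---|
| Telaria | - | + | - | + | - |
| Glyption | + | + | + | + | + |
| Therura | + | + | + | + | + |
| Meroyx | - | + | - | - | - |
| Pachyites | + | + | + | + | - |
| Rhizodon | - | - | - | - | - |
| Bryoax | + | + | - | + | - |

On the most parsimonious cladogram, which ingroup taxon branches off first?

Meroyx

The outgroup has state '-' for every character, so '+' is the derived state throughout.
Only Bryoax, Glyption, Pachyites, and Therura show the derived state '+' for book lungs, supporting them as a clade.
All ingroup taxa share the derived state '+' for cranial crest; it defines the ingroup but does not resolve relationships within it.
Only Glyption, Pachyites, and Therura show the derived state '+' for lateral line, supporting them as a clade.
Only Bryoax, Glyption, Pachyites, Telaria, and Therura show the derived state '+' for dorsal spines, supporting them as a clade.
Only Glyption and Therura show the derived state '+' for keeled scales, supporting them as a clade.
Most parsimonious ingroup topology: (Meroyx,((((Glyption,Therura),Pachyites),Bryoax),Telaria)).
Meroyx is sister to the clade containing all other ingroup taxa, so it is the earliest-diverging (most basal) ingroup lineage.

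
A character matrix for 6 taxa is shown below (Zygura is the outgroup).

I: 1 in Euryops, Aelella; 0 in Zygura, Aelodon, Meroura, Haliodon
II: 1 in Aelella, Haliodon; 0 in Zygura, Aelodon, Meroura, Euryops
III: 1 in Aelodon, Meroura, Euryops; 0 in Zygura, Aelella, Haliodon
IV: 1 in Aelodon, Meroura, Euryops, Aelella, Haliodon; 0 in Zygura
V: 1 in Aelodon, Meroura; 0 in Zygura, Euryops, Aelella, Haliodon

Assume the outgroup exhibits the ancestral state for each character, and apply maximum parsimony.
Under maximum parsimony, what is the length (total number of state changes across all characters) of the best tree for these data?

6

The outgroup has state '0' for every character, so '1' is the derived state throughout.
I groups Aelella and Euryops, which is incompatible with the clades supported by the remaining characters; treating it as convergent (homoplasy) costs fewer steps than any alternative tree.
II (derived state '1') is shared by Aelella and Haliodon — a synapomorphy uniting that clade.
III (derived state '1') is shared by Aelodon, Euryops, and Meroura — a synapomorphy uniting that clade.
All ingroup taxa share the derived state '1' for IV; it defines the ingroup but does not resolve relationships within it.
V (derived state '1') is shared by Aelodon and Meroura — a synapomorphy uniting that clade.
Most parsimonious ingroup topology: (((Aelodon,Meroura),Euryops),(Aelella,Haliodon)).
Changes per character on this tree: I: 2; II: 1; III: 1; IV: 1; V: 1.
Total = 6.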